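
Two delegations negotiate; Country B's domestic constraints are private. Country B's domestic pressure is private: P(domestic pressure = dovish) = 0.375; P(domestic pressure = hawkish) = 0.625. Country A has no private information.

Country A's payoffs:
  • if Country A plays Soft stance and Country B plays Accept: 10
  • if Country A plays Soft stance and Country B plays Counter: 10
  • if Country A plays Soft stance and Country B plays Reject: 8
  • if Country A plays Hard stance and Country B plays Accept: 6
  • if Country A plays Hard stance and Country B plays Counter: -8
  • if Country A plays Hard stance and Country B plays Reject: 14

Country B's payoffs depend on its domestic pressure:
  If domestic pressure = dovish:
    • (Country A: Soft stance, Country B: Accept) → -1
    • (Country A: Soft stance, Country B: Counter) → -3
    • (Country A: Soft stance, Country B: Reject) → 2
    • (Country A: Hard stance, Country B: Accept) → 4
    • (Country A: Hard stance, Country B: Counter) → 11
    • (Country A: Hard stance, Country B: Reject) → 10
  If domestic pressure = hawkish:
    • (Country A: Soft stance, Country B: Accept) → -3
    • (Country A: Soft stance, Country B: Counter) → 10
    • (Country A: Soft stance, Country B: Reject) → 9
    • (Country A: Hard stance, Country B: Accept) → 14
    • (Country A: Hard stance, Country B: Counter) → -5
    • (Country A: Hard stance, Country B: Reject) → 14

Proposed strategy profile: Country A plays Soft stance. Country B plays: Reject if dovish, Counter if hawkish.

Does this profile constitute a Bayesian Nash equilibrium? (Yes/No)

Yes

A profile is a BNE iff every type of every player is best-responding given beliefs about the other side.
Country A plays Soft stance: E[Soft stance] = 0.375·(8) + 0.625·(10) = 9.25; E[Hard stance] = 0.25. Best-responding. ✓
Country B (domestic pressure dovish), facing Soft stance: Accept gives -1, Counter gives -3, Reject gives 2. Proposed Reject is best. ✓
Country B (domestic pressure hawkish), facing Soft stance: Accept gives -3, Counter gives 10, Reject gives 9. Proposed Counter is best. ✓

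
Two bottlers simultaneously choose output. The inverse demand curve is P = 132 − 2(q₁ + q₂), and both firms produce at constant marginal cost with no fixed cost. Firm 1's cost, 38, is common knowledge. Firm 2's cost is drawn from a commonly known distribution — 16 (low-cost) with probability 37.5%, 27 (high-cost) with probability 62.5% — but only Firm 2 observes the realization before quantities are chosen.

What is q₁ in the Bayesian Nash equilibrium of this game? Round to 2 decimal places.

13.15

Type-c best response for Firm 2: q₂(c) = (132 − c)/4 − q₁/2.
Firm 1 maximizes expected profit; its first-order condition is 132 − 4q₁ − 2E[q₂] − 38 = 0.
Substituting E[q₂] and solving: E[c₂] = 22.875, so q₁ = (132 − 2·38 + 22.875)/6 = 13.1458.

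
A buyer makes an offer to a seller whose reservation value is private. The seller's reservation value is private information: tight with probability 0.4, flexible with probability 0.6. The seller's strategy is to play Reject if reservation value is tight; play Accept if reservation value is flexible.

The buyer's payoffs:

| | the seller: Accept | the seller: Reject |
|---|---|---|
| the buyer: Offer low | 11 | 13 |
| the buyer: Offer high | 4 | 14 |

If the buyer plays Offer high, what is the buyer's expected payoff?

8

E[Offer high] = 0.4·14 + 0.6·4 = 5.6 + 2.4 = 8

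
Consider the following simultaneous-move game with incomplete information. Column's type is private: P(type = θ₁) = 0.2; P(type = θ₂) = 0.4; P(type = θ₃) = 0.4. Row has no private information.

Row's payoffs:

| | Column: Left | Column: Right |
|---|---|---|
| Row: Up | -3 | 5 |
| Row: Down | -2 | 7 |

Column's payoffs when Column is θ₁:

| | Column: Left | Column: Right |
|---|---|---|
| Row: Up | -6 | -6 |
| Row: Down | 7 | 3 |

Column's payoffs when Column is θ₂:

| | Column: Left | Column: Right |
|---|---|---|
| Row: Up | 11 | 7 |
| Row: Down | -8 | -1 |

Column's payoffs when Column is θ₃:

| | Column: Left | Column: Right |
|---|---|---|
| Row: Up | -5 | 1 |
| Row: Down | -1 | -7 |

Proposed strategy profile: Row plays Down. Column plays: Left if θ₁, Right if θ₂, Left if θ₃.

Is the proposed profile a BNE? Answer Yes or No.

Yes

Row plays Down: E[Down] = 0.2·(-2) + 0.4·(7) + 0.4·(-2) = 1.6; E[Up] = 0.2. Best-responding. ✓
Column (type θ₁), facing Down: Left gives 7, Right gives 3. Proposed Left is best. ✓
Column (type θ₂), facing Down: Left gives -8, Right gives -1. Proposed Right is best. ✓
Column (type θ₃), facing Down: Left gives -1, Right gives -7. Proposed Left is best. ✓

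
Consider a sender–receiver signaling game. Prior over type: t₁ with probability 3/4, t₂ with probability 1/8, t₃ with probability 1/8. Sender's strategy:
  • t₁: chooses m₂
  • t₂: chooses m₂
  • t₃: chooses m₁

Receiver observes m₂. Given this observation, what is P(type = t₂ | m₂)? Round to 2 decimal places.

P(m₂) = (3/4)·1 + (1/8)·1 + (1/8)·0 = 7/8
P(t₂ | m₂) = ((1/8)·1) / (7/8) = (1/8) / (7/8) = 1/7

0.14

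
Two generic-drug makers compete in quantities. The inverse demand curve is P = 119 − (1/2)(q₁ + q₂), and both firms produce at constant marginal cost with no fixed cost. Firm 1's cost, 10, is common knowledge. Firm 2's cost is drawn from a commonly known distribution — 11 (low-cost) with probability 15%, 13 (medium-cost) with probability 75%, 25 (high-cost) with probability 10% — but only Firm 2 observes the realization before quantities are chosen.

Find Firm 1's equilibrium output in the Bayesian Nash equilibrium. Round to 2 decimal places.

Type-c best response for Firm 2: q₂(c) = (119 − c) − q₁/2.
Firm 1 maximizes expected profit; its first-order condition is 119 − q₁ − (1/2)E[q₂] − 10 = 0.
Substituting E[q₂] and solving: E[c₂] = 13.9, so q₁ = (119 − 2·10 + 13.9)/(3/2) = 75.2667.

75.27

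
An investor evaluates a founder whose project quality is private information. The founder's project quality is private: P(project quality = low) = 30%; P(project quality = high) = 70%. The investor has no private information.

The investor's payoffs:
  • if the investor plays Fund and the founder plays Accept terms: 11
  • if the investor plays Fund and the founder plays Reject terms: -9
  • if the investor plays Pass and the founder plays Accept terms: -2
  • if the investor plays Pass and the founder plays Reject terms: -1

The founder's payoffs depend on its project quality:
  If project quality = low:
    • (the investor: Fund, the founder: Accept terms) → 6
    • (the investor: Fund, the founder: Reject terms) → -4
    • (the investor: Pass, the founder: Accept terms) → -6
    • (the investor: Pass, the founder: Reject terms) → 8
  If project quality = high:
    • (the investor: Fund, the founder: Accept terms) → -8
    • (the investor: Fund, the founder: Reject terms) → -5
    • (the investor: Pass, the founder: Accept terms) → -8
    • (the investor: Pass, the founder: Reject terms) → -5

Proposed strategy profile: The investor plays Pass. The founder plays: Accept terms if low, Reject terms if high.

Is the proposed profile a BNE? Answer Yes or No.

The investor plays Pass: E[Pass] = 0.3·(-2) + 0.7·(-1) = -1.3; E[Fund] = -3. Best-responding. ✓
The founder (project quality low), facing Pass: Accept terms gives -6, Reject terms gives 8. Proposed Accept terms is not best — profitable deviation exists. ✗
The founder (project quality high), facing Pass: Accept terms gives -8, Reject terms gives -5. Proposed Reject terms is best. ✓

No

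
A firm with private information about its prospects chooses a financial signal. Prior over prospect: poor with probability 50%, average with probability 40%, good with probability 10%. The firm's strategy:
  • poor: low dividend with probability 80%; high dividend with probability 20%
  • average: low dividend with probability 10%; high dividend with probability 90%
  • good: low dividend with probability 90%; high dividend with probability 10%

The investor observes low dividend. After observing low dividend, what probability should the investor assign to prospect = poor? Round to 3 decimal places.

0.755

Apply Bayes' rule using the sender's strategy as the likelihood.
P(low dividend) = 0.5·0.8 + 0.4·0.1 + 0.1·0.9 = 0.53
P(poor | low dividend) = (0.5·0.8) / 0.53 = 0.4 / 0.53 = 0.754717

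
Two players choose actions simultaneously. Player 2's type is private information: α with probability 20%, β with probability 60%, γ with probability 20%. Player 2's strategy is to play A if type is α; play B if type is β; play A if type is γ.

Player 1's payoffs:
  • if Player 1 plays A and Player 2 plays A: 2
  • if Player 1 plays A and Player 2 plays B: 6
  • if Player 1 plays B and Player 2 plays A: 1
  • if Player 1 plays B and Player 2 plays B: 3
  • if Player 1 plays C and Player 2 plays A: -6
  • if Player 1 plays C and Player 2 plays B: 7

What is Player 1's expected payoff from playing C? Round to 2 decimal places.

Take the expectation over Player 2's type, weighting each type's action by its prior probability.
E[C] = 0.2·(-6) + 0.6·7 + 0.2·(-6) = (-1.2) + 4.2 + (-1.2) = 1.8

1.80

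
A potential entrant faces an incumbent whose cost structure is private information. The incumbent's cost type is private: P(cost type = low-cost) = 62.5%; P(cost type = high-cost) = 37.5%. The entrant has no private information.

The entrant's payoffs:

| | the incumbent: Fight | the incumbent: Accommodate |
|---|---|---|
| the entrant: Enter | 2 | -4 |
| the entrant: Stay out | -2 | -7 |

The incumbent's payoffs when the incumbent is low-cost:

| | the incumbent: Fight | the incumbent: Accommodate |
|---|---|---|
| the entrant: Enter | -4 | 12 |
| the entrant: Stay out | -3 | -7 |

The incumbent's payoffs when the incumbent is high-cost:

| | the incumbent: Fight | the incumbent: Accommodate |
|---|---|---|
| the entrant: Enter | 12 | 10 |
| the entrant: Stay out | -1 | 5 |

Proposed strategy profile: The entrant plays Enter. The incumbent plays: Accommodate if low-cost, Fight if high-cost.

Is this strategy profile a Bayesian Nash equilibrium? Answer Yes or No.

Yes

The entrant plays Enter: E[Enter] = 0.625·(-4) + 0.375·(2) = -1.75; E[Stay out] = -5.125. Best-responding. ✓
The incumbent (cost type low-cost), facing Enter: Fight gives -4, Accommodate gives 12. Proposed Accommodate is best. ✓
The incumbent (cost type high-cost), facing Enter: Fight gives 12, Accommodate gives 10. Proposed Fight is best. ✓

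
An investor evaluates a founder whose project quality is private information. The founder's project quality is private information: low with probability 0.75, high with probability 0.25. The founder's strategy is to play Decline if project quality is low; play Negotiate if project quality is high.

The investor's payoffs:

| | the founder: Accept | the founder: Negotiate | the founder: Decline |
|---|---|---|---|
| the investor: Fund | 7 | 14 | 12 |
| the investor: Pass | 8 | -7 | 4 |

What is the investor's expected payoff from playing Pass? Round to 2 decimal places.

1.25

Take the expectation over the founder's project quality, weighting each type's action by its prior probability.
E[Pass] = 0.75·4 + 0.25·(-7) = 3 + (-1.75) = 1.25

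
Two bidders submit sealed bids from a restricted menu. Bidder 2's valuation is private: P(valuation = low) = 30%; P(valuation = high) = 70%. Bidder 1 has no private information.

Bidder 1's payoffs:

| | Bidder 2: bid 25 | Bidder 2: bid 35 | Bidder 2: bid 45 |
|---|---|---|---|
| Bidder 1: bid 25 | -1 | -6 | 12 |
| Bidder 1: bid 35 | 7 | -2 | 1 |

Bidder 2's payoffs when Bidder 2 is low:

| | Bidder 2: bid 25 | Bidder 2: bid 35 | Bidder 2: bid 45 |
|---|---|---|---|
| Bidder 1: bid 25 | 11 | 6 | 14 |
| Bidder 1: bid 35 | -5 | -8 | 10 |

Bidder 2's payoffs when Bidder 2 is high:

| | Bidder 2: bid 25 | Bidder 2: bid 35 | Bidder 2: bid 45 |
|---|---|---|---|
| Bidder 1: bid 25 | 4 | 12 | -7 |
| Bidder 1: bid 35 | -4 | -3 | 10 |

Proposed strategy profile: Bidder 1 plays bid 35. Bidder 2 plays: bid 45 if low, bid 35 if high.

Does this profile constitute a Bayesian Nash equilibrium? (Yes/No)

No

A profile is a BNE iff every type of every player is best-responding given beliefs about the other side.
Bidder 1 plays bid 35: E[bid 35] = 0.3·(1) + 0.7·(-2) = -1.1; E[bid 25] = -0.6. Not best-responding. ✗
Bidder 2 (valuation low), facing bid 35: bid 25 gives -5, bid 35 gives -8, bid 45 gives 10. Proposed bid 45 is best. ✓
Bidder 2 (valuation high), facing bid 35: bid 25 gives -4, bid 35 gives -3, bid 45 gives 10. Proposed bid 35 is not best — profitable deviation exists. ✗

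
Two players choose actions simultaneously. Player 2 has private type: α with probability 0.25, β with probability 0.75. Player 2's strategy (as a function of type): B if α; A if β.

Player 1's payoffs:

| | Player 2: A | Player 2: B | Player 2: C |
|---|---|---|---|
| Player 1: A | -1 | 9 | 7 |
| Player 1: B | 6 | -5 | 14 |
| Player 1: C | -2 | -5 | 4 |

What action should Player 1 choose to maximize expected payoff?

E[A] = 0.25·(9) + 0.75·(-1) = 1.5
E[B] = 0.25·(-5) + 0.75·(6) = 3.25
E[C] = 0.25·(-5) + 0.75·(-2) = -2.75
Best response: B (3.25 is the largest).

B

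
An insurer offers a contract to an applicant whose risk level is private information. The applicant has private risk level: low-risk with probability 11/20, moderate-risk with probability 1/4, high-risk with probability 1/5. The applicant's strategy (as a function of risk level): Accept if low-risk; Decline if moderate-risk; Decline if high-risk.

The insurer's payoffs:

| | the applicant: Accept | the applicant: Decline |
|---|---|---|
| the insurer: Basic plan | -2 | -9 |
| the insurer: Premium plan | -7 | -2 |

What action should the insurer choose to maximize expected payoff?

Premium plan

E[Basic plan] = 11/20·(-2) + 1/4·(-9) + 1/5·(-9) = -103/20
E[Premium plan] = 11/20·(-7) + 1/4·(-2) + 1/5·(-2) = -19/4
Best response: Premium plan (-19/4 is the largest).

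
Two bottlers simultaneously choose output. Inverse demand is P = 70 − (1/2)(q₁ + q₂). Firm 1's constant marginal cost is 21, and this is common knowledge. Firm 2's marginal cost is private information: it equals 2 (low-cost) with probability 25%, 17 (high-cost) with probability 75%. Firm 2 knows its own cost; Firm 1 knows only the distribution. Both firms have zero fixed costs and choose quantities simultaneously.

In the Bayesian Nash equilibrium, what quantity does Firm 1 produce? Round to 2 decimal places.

Each type of Firm 2 best-responds to q₁; Firm 1 best-responds to the expected q₂ over Firm 2's types.
Firm 2 with cost c maximizes (70 − (1/2)(q₁+q₂) − c)·q₂, giving q₂(c) = (70 − c − (1/2)q₁).
E[c₂] = 0.25·2 + 0.75·17 = 13.25
Firm 1's FOC against E[q₂] yields q₁ = (70 − 2·21 + E[c₂])/(3/2) = (70 − 42 + 13.25)/(3/2) = 27.5.

27.50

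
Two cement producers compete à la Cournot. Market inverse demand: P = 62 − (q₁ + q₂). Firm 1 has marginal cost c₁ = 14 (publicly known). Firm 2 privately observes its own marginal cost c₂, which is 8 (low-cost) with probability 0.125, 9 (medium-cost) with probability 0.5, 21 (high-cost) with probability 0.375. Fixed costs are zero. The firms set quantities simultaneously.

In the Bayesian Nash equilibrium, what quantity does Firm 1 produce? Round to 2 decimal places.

15.79

Firm 2 with cost c maximizes (62 − (q₁+q₂) − c)·q₂, giving q₂(c) = (62 − c − q₁)/2.
E[c₂] = 0.125·8 + 0.5·9 + 0.375·21 = 13.375
Firm 1's FOC against E[q₂] yields q₁ = (62 − 2·14 + E[c₂])/3 = (62 − 28 + 13.375)/3 = 15.7917.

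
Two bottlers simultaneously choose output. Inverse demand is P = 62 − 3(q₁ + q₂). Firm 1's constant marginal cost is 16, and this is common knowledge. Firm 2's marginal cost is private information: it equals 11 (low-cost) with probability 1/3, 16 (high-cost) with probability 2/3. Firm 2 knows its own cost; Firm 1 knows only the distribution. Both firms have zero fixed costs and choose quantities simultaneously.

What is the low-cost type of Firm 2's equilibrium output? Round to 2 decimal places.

6.04

Firm 2 with cost c maximizes (62 − 3(q₁+q₂) − c)·q₂, giving q₂(c) = (62 − c − 3q₁)/6.
E[c₂] = 1/3·11 + 2/3·16 = 14.3333
Firm 1's FOC against E[q₂] yields q₁ = (62 − 2·16 + E[c₂])/9 = (62 − 32 + 14.3333)/9 = 4.92593.
q₂(low-cost) = (62 − 11 − 3·4.92593)/6 = 6.03704.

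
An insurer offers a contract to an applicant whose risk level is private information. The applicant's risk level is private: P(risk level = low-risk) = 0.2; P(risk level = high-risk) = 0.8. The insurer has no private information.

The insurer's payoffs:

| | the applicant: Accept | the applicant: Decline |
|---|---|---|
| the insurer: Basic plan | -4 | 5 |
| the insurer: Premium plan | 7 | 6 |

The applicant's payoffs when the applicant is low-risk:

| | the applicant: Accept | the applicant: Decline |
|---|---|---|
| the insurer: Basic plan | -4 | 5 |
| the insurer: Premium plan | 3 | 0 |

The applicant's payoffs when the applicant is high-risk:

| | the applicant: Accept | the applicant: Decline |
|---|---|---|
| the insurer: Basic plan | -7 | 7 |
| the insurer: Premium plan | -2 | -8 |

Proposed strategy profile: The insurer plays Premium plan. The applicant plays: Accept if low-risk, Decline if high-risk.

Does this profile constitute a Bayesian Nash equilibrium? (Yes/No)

No

A profile is a BNE iff every type of every player is best-responding given beliefs about the other side.
The insurer plays Premium plan: E[Premium plan] = 0.2·(7) + 0.8·(6) = 6.2; E[Basic plan] = 3.2. Best-responding. ✓
The applicant (risk level low-risk), facing Premium plan: Accept gives 3, Decline gives 0. Proposed Accept is best. ✓
The applicant (risk level high-risk), facing Premium plan: Accept gives -2, Decline gives -8. Proposed Decline is not best — profitable deviation exists. ✗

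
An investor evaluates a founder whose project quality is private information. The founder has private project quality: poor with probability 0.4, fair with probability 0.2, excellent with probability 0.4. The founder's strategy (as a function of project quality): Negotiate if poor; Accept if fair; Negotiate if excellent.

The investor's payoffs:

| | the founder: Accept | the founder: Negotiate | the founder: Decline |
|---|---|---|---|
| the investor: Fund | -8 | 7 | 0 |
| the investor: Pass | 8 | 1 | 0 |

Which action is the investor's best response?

Fund

Compute the investor's expected payoff for each action, taking the expectation over the founder's type.
E[Fund] = 0.4·(7) + 0.2·(-8) + 0.4·(7) = 4
E[Pass] = 0.4·(1) + 0.2·(8) + 0.4·(1) = 2.4
Best response: Fund (4 is the largest).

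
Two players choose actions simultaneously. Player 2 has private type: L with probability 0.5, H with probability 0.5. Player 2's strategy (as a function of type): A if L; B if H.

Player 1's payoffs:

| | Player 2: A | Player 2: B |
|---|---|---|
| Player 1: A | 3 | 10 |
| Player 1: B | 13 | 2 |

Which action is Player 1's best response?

Compute Player 1's expected payoff for each action, taking the expectation over Player 2's type.
E[A] = 0.5·(3) + 0.5·(10) = 6.5
E[B] = 0.5·(13) + 0.5·(2) = 7.5
Best response: B (7.5 is the largest).

B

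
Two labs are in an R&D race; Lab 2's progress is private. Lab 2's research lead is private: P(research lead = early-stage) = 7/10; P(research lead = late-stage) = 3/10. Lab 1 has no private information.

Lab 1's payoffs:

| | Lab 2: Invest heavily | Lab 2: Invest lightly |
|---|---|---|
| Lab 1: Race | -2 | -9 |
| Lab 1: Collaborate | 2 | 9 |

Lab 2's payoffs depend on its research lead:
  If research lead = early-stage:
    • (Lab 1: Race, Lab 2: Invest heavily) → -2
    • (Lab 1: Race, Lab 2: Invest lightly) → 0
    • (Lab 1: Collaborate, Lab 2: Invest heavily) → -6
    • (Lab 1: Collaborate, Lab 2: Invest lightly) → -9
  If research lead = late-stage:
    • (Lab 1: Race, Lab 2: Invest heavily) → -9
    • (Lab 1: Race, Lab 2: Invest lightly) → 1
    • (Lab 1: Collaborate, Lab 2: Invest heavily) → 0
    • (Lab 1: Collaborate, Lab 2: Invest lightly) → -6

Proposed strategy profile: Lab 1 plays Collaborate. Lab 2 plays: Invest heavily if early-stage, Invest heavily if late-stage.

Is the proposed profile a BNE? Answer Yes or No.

A profile is a BNE iff every type of every player is best-responding given beliefs about the other side.
Lab 1 plays Collaborate: E[Collaborate] = 7/10·(2) + 3/10·(2) = 2; E[Race] = -2. Best-responding. ✓
Lab 2 (research lead early-stage), facing Collaborate: Invest heavily gives -6, Invest lightly gives -9. Proposed Invest heavily is best. ✓
Lab 2 (research lead late-stage), facing Collaborate: Invest heavily gives 0, Invest lightly gives -6. Proposed Invest heavily is best. ✓

Yes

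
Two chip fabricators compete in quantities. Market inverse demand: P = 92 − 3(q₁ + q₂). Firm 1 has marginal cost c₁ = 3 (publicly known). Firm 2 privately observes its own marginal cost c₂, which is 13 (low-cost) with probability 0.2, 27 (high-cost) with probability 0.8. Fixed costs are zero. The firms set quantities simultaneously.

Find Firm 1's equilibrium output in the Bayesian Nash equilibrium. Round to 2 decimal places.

Each type of Firm 2 best-responds to q₁; Firm 1 best-responds to the expected q₂ over Firm 2's types.
Firm 2 with cost c maximizes (92 − 3(q₁+q₂) − c)·q₂, giving q₂(c) = (92 − c − 3q₁)/6.
E[c₂] = 0.2·13 + 0.8·27 = 24.2
Firm 1's FOC against E[q₂] yields q₁ = (92 − 2·3 + E[c₂])/9 = (92 − 6 + 24.2)/9 = 12.2444.

12.24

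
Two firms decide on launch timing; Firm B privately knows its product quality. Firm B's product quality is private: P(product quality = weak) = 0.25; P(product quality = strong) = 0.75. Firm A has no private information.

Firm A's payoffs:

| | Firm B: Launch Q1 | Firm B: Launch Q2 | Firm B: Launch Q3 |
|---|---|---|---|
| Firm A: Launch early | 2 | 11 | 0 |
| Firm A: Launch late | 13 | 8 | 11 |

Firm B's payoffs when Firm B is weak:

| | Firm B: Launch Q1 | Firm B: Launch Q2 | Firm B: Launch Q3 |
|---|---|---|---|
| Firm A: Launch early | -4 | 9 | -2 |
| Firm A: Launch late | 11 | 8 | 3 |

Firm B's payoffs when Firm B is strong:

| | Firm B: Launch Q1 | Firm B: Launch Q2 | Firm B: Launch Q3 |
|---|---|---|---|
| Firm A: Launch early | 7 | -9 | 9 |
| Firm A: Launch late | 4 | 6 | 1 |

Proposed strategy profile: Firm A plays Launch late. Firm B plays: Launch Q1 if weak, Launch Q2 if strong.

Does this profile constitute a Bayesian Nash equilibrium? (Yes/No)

Yes

Firm A plays Launch late: E[Launch late] = 0.25·(13) + 0.75·(8) = 9.25; E[Launch early] = 8.75. Best-responding. ✓
Firm B (product quality weak), facing Launch late: Launch Q1 gives 11, Launch Q2 gives 8, Launch Q3 gives 3. Proposed Launch Q1 is best. ✓
Firm B (product quality strong), facing Launch late: Launch Q1 gives 4, Launch Q2 gives 6, Launch Q3 gives 1. Proposed Launch Q2 is best. ✓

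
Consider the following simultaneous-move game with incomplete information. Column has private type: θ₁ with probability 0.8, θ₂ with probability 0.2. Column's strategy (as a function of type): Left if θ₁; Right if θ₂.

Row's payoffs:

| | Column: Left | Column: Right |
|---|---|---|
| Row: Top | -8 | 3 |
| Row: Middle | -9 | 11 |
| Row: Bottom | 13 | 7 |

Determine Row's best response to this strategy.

Compute Row's expected payoff for each action, taking the expectation over Column's type.
E[Top] = 0.8·(-8) + 0.2·(3) = -5.8
E[Middle] = 0.8·(-9) + 0.2·(11) = -5
E[Bottom] = 0.8·(13) + 0.2·(7) = 11.8
Best response: Bottom (11.8 is the largest).

Bottom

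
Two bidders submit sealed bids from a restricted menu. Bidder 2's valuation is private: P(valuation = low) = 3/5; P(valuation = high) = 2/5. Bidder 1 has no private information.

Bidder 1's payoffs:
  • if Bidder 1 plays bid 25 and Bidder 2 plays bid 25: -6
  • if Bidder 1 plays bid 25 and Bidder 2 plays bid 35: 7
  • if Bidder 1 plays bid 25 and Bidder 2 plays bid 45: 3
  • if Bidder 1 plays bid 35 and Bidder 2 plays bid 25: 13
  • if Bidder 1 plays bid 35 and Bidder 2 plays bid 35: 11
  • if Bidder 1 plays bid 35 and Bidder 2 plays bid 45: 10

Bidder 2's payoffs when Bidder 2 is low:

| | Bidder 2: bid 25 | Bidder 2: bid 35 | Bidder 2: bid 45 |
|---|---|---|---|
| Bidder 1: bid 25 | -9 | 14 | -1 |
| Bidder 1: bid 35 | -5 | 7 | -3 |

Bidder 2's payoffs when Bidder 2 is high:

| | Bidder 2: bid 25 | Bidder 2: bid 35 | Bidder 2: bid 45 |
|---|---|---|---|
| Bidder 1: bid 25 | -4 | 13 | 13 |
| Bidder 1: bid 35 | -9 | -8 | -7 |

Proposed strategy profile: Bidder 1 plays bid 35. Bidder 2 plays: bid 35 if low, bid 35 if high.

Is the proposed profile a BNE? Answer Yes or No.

No

Bidder 1 plays bid 35: E[bid 35] = 3/5·(11) + 2/5·(11) = 11; E[bid 25] = 7. Best-responding. ✓
Bidder 2 (valuation low), facing bid 35: bid 25 gives -5, bid 35 gives 7, bid 45 gives -3. Proposed bid 35 is best. ✓
Bidder 2 (valuation high), facing bid 35: bid 25 gives -9, bid 35 gives -8, bid 45 gives -7. Proposed bid 35 is not best — profitable deviation exists. ✗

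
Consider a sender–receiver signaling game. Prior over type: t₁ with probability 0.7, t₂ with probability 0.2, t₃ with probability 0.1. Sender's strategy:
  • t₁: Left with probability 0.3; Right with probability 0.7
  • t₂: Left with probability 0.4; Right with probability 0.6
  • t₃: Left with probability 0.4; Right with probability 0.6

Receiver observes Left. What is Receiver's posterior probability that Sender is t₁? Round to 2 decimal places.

P(Left) = 0.7·0.3 + 0.2·0.4 + 0.1·0.4 = 0.33
P(t₁ | Left) = (0.7·0.3) / 0.33 = 0.21 / 0.33 = 0.636364

0.64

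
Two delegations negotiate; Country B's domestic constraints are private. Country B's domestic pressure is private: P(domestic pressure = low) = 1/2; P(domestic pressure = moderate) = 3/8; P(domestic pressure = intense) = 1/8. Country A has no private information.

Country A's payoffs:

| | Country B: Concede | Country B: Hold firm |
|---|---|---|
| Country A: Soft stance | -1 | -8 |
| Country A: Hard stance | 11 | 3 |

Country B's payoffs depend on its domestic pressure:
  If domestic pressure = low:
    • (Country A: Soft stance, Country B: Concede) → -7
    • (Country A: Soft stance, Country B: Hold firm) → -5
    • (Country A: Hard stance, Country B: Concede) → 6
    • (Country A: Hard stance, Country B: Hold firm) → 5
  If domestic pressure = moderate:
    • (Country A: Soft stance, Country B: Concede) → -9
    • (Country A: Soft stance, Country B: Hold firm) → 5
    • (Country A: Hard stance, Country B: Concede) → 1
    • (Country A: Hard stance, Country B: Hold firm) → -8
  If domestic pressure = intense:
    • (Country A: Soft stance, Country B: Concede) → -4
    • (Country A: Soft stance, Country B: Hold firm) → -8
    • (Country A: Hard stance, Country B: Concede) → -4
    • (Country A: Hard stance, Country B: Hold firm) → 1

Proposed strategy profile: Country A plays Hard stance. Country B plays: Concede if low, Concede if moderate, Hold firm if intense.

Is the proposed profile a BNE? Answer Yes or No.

Country A plays Hard stance: E[Hard stance] = 1/2·(11) + 3/8·(11) + 1/8·(3) = 10; E[Soft stance] = -15/8. Best-responding. ✓
Country B (domestic pressure low), facing Hard stance: Concede gives 6, Hold firm gives 5. Proposed Concede is best. ✓
Country B (domestic pressure moderate), facing Hard stance: Concede gives 1, Hold firm gives -8. Proposed Concede is best. ✓
Country B (domestic pressure intense), facing Hard stance: Concede gives -4, Hold firm gives 1. Proposed Hold firm is best. ✓

Yes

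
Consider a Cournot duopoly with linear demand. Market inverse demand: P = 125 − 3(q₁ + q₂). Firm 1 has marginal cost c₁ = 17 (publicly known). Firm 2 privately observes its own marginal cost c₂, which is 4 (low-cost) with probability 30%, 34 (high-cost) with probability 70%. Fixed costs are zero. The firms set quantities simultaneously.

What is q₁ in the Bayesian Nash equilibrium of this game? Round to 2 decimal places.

12.89

Firm 2 with cost c maximizes (125 − 3(q₁+q₂) − c)·q₂, giving q₂(c) = (125 − c − 3q₁)/6.
E[c₂] = 0.3·4 + 0.7·34 = 25
Firm 1's FOC against E[q₂] yields q₁ = (125 − 2·17 + E[c₂])/9 = (125 − 34 + 25)/9 = 12.8889.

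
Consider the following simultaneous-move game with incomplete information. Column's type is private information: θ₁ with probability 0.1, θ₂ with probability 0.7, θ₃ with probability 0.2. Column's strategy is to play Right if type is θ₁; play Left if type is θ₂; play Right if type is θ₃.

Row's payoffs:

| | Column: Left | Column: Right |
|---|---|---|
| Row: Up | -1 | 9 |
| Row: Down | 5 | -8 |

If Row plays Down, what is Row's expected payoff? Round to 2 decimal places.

Take the expectation over Column's type, weighting each type's action by its prior probability.
E[Down] = 0.1·(-8) + 0.7·5 + 0.2·(-8) = (-0.8) + 3.5 + (-1.6) = 1.1

1.10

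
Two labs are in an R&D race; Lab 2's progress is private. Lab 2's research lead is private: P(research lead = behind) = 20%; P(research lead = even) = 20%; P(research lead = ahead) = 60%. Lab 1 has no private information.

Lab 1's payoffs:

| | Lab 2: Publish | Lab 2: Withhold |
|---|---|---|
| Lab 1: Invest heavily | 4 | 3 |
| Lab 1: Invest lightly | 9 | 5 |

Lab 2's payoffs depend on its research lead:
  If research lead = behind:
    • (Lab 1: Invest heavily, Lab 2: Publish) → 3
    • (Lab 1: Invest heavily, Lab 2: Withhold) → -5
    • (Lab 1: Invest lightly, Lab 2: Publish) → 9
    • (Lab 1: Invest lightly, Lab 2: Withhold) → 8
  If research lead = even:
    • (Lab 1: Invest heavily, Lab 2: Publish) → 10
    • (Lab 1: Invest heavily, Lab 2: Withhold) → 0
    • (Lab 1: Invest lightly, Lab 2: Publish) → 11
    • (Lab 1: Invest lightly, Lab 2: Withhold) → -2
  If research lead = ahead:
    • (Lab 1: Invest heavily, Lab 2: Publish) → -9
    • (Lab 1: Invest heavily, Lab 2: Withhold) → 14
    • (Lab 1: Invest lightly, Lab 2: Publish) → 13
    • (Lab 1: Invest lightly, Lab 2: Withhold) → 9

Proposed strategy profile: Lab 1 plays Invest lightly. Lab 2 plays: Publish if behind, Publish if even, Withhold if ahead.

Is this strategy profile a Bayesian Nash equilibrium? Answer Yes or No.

No

A profile is a BNE iff every type of every player is best-responding given beliefs about the other side.
Lab 1 plays Invest lightly: E[Invest lightly] = 0.2·(9) + 0.2·(9) + 0.6·(5) = 6.6; E[Invest heavily] = 3.4. Best-responding. ✓
Lab 2 (research lead behind), facing Invest lightly: Publish gives 9, Withhold gives 8. Proposed Publish is best. ✓
Lab 2 (research lead even), facing Invest lightly: Publish gives 11, Withhold gives -2. Proposed Publish is best. ✓
Lab 2 (research lead ahead), facing Invest lightly: Publish gives 13, Withhold gives 9. Proposed Withhold is not best — profitable deviation exists. ✗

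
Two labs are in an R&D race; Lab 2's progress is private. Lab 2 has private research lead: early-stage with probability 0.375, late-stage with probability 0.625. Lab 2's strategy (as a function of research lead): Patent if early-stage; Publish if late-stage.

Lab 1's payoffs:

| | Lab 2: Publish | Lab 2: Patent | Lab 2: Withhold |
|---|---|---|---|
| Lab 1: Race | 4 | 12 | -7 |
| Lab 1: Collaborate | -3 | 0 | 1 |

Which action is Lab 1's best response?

Race

E[Race] = 0.375·(12) + 0.625·(4) = 7
E[Collaborate] = 0.375·(0) + 0.625·(-3) = -1.875
Best response: Race (7 is the largest).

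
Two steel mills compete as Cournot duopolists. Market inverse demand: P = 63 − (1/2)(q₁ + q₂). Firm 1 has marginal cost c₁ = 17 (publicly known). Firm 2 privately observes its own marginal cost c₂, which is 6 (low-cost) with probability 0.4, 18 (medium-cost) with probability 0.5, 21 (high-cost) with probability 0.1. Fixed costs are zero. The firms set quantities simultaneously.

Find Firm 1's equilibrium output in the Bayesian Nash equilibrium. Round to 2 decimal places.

Type-c best response for Firm 2: q₂(c) = (63 − c) − q₁/2.
Firm 1 maximizes expected profit; its first-order condition is 63 − q₁ − (1/2)E[q₂] − 17 = 0.
Substituting E[q₂] and solving: E[c₂] = 13.5, so q₁ = (63 − 2·17 + 13.5)/(3/2) = 28.3333.

28.33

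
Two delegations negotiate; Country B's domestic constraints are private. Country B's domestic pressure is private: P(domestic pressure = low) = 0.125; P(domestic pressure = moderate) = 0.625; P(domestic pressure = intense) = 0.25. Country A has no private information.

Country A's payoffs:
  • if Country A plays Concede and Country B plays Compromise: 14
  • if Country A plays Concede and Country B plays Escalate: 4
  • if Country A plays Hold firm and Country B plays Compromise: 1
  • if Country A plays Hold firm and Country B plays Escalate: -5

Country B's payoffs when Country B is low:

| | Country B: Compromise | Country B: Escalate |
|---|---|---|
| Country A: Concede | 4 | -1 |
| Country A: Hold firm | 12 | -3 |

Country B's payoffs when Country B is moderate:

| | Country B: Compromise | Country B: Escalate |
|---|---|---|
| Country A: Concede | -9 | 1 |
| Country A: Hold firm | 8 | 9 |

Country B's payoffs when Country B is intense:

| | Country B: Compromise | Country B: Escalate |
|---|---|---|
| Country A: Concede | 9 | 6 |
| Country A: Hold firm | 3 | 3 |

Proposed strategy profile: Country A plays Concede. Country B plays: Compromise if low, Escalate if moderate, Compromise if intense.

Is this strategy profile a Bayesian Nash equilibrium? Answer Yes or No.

A profile is a BNE iff every type of every player is best-responding given beliefs about the other side.
Country A plays Concede: E[Concede] = 0.125·(14) + 0.625·(4) + 0.25·(14) = 7.75; E[Hold firm] = -2.75. Best-responding. ✓
Country B (domestic pressure low), facing Concede: Compromise gives 4, Escalate gives -1. Proposed Compromise is best. ✓
Country B (domestic pressure moderate), facing Concede: Compromise gives -9, Escalate gives 1. Proposed Escalate is best. ✓
Country B (domestic pressure intense), facing Concede: Compromise gives 9, Escalate gives 6. Proposed Compromise is best. ✓

Yes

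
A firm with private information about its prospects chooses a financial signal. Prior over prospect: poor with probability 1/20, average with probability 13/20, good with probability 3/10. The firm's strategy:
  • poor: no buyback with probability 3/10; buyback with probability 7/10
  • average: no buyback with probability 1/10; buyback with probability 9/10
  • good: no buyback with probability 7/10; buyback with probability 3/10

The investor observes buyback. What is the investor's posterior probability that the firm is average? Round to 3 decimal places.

Apply Bayes' rule using the sender's strategy as the likelihood.
P(buyback) = (1/20)·(7/10) + (13/20)·(9/10) + (3/10)·(3/10) = 71/100
P(average | buyback) = ((13/20)·(9/10)) / (71/100) = (117/200) / (71/100) = 117/142

0.824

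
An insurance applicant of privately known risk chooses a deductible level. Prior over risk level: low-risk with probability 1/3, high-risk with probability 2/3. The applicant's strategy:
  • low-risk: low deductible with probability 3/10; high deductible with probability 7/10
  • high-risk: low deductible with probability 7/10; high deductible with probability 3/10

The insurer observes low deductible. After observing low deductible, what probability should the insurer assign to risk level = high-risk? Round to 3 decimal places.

0.824

P(low deductible) = (1/3)·(3/10) + (2/3)·(7/10) = 17/30
P(high-risk | low deductible) = ((2/3)·(7/10)) / (17/30) = (7/15) / (17/30) = 14/17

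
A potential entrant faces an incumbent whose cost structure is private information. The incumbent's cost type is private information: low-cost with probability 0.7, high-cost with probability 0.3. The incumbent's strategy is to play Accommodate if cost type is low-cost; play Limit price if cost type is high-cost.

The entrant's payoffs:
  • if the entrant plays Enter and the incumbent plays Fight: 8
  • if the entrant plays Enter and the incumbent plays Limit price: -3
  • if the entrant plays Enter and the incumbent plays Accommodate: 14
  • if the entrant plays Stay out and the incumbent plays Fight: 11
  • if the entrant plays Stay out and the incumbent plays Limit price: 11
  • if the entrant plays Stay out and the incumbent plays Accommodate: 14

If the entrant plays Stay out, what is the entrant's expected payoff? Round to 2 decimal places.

E[Stay out] = 0.7·14 + 0.3·11 = 9.8 + 3.3 = 13.1

13.10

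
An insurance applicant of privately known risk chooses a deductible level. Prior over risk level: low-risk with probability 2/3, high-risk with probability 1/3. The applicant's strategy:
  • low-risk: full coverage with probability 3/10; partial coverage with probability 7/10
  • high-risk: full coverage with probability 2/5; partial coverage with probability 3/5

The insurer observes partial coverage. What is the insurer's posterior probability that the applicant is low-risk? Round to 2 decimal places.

Apply Bayes' rule using the sender's strategy as the likelihood.
P(partial coverage) = (2/3)·(7/10) + (1/3)·(3/5) = 2/3
P(low-risk | partial coverage) = ((2/3)·(7/10)) / (2/3) = (7/15) / (2/3) = 7/10

0.70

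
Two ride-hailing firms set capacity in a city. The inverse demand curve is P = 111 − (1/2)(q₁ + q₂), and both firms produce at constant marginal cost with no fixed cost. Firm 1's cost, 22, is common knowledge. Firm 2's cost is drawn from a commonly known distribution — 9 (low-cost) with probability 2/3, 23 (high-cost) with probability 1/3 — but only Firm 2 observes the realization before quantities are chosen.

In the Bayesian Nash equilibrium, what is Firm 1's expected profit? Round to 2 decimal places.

Type-c best response for Firm 2: q₂(c) = (111 − c) − q₁/2.
Firm 1 maximizes expected profit; its first-order condition is 111 − q₁ − (1/2)E[q₂] − 22 = 0.
Substituting E[q₂] and solving: E[c₂] = 13.6667, so q₁ = (111 − 2·22 + 13.6667)/(3/2) = 53.7778.
E[P] = 111 − (1/2)·(q₁ + E[q₂]) = 48.8889; Firm 1's expected profit = (E[P] − 22)·q₁ = (48.8889 − 22)·53.7778 = 1446.02.

1446.02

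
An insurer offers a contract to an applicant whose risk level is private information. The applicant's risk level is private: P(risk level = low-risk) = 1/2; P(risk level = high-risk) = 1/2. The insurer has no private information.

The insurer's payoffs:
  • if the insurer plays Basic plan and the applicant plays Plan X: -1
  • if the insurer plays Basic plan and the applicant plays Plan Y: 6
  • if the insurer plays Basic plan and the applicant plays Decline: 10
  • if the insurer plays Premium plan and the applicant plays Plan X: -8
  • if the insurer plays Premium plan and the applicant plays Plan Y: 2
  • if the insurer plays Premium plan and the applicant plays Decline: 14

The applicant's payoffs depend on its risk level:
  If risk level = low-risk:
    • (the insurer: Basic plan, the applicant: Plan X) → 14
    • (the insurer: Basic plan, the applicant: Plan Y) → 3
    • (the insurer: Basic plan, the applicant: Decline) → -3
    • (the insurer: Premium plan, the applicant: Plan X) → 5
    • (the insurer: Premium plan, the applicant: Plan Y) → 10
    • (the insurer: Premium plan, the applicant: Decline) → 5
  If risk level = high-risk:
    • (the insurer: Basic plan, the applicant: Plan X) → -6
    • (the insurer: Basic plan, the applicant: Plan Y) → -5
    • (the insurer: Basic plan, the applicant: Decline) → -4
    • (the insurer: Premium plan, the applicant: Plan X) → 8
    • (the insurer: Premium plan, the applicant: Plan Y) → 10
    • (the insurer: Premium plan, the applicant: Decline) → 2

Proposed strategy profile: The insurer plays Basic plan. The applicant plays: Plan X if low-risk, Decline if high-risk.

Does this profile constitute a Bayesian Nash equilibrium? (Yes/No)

Yes

A profile is a BNE iff every type of every player is best-responding given beliefs about the other side.
The insurer plays Basic plan: E[Basic plan] = 1/2·(-1) + 1/2·(10) = 9/2; E[Premium plan] = 3. Best-responding. ✓
The applicant (risk level low-risk), facing Basic plan: Plan X gives 14, Plan Y gives 3, Decline gives -3. Proposed Plan X is best. ✓
The applicant (risk level high-risk), facing Basic plan: Plan X gives -6, Plan Y gives -5, Decline gives -4. Proposed Decline is best. ✓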